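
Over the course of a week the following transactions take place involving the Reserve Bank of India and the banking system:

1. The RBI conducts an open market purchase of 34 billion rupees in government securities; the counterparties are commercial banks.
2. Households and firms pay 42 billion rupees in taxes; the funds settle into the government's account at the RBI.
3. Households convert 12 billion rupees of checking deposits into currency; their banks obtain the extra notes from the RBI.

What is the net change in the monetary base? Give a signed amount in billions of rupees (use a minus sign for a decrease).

-8 billion

OMO purchase (from banks) 34 billion rupees: RBI balance sheet expands → +34B.
Government account inflow 42 billion rupees: reserves shift to a non-base liability → −42B.
Currency withdrawal 12 billion rupees: just a shift between currency and reserves — both are base money → 0.
Net: 34 − 42 + 0 = -8 billion.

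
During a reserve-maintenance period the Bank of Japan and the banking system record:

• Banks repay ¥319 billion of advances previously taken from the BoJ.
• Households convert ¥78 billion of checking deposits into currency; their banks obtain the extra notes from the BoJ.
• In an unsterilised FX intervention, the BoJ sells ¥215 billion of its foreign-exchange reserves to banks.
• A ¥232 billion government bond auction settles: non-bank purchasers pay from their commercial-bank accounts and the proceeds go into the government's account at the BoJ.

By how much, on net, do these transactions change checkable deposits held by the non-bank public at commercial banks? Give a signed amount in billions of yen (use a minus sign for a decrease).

Discount-window repayment ¥319 billion: the counterparty is a bank, so public deposits are unchanged → 0.
Currency withdrawal ¥78 billion: non-bank counterparties' bank balances fall → −¥78B.
FX sale ¥215 billion: the counterparty is a bank, so public deposits are unchanged → 0.
Government account inflow ¥232 billion: non-bank counterparties' bank balances fall → −¥232B.
Net: 0 − 78 + 0 − 232 = -¥310 billion.

-¥310 billion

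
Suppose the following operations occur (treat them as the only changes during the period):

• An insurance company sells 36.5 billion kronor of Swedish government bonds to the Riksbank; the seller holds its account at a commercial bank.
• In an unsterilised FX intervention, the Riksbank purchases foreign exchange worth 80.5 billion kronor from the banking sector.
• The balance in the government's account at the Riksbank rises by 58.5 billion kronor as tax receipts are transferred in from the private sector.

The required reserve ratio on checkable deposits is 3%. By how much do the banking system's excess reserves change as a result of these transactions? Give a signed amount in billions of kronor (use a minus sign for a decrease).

+59.16 billion

Asset purchase (from non-banks) 36.5 billion kronor: reserves +36.5B, deposits +36.5B.
FX purchase 80.5 billion kronor: reserves +80.5B, deposits 0.
Government account inflow 58.5 billion kronor: reserves −58.5B, deposits −58.5B.
Totals: Δreserves = +58.5B, Δdeposits = −22B.
Δrequired reserves = 3% × −22B = −0.66B.
Δexcess reserves = Δreserves − Δrequired = +58.5B − (−0.66B) = +59.16 billion.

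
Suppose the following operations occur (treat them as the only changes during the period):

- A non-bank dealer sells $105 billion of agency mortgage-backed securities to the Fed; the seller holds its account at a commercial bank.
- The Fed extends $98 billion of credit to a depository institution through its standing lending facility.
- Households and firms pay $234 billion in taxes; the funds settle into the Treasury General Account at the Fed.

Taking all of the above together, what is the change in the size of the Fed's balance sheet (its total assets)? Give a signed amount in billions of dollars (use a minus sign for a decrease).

+$203 billion

Asset purchase (from non-banks) $105 billion: a Fed asset is acquired → +$105B.
Discount-window loan $98 billion: a Fed asset is acquired → +$98B.
Government account inflow $234 billion: only the composition of liabilities changes → 0.
Net: 105 + 98 + 0 = +$203 billion.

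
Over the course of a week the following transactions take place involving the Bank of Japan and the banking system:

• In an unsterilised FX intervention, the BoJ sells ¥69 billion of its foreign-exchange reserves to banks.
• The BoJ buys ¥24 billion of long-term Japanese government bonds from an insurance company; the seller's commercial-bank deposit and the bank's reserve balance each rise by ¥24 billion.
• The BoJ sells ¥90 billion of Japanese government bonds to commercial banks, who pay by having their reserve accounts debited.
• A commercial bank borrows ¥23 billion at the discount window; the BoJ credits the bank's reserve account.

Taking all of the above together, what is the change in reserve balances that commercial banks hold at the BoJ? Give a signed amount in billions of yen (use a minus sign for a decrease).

BoJ balance sheet:
  Assets:      Securities −¥66B, Loans to banks +¥23B, Foreign assets −¥69B
  Liabilities: Bank reserves −¥112B
Commercial banking system:
  Assets:      Reserves at CB −¥112B, Securities +¥90B, Foreign assets +¥69B
  Liabilities: Checkable deposits +¥24B, Borrowings from CB +¥23B
So the change in reserve balances that commercial banks hold at the BoJ is -¥112 billion.

-¥112 billion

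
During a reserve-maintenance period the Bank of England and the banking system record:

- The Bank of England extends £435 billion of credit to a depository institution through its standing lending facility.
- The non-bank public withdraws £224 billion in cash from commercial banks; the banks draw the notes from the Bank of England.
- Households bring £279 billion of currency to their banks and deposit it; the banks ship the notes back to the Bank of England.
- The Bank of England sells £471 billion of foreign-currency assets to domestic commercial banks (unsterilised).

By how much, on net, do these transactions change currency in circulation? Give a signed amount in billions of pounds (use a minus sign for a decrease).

-£55 billion

Discount-window loan £435 billion: no currency enters or leaves circulation → 0.
Currency withdrawal £224 billion: notes leave the central bank → +£224B.
Currency deposit £279 billion: notes return to the central bank → −£279B.
FX sale £471 billion: no currency enters or leaves circulation → 0.
Net: 0 + 224 − 279 + 0 = -£55 billion.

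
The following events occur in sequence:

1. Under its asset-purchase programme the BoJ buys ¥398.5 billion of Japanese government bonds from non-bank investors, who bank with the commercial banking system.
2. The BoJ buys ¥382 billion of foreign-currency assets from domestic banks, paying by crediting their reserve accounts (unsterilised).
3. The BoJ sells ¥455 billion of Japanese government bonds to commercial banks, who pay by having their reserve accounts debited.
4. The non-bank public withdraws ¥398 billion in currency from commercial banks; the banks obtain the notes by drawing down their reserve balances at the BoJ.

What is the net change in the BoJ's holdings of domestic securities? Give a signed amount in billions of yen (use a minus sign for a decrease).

-¥56.5 billion

BoJ balance sheet:
  Assets:      Securities −¥56.5B, Foreign assets +¥382B
  Liabilities: Bank reserves −¥72.5B, Currency in circulation +¥398B
So the change in the BoJ's holdings of domestic securities is -¥56.5 billion.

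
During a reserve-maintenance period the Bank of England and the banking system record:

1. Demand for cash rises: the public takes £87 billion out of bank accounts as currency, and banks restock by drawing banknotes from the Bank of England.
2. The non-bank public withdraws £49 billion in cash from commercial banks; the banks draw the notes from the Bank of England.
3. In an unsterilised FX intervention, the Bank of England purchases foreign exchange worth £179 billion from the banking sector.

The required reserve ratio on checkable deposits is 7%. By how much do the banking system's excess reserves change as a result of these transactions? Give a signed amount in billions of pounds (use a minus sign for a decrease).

Currency withdrawal £87 billion: reserves −£87B, deposits −£87B.
Currency withdrawal £49 billion: reserves −£49B, deposits −£49B.
FX purchase £179 billion: reserves +£179B, deposits 0.
Totals: Δreserves = +£43B, Δdeposits = −£136B.
Δrequired reserves = 7% × −£136B = −£9.52B.
Δexcess reserves = Δreserves − Δrequired = +£43B − (−£9.52B) = +£52.52 billion.

+£52.52 billion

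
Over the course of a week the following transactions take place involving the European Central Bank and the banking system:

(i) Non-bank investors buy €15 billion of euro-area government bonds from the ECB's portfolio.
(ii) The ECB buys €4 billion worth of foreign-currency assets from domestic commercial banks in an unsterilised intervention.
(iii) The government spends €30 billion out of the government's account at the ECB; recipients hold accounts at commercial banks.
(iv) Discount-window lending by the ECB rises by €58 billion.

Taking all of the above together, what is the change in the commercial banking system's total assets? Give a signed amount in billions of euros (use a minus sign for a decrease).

+€73 billion

Asset sale (to non-banks) €15 billion: bank balance sheets shrink → −€15B.
FX purchase €4 billion: just an asset swap on bank balance sheets → 0.
Government spending €30 billion: bank balance sheets expand → +€30B.
Discount-window loan €58 billion: bank balance sheets expand → +€58B.
Net: −15 + 0 + 30 + 58 = +€73 billion.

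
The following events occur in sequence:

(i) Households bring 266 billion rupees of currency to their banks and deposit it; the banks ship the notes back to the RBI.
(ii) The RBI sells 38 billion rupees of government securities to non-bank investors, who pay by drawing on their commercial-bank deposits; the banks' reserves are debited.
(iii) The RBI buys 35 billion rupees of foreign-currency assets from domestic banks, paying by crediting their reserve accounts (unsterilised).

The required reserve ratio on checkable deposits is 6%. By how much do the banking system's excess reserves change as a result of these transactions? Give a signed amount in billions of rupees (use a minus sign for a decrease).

Currency deposit 266 billion rupees: reserves +266B, deposits +266B.
Asset sale (to non-banks) 38 billion rupees: reserves −38B, deposits −38B.
FX purchase 35 billion rupees: reserves +35B, deposits 0.
Totals: Δreserves = +263B, Δdeposits = +228B.
Δrequired reserves = 6% × +228B = +13.68B.
Δexcess reserves = Δreserves − Δrequired = +263B − (+13.68B) = +249.32 billion.

+249.32 billion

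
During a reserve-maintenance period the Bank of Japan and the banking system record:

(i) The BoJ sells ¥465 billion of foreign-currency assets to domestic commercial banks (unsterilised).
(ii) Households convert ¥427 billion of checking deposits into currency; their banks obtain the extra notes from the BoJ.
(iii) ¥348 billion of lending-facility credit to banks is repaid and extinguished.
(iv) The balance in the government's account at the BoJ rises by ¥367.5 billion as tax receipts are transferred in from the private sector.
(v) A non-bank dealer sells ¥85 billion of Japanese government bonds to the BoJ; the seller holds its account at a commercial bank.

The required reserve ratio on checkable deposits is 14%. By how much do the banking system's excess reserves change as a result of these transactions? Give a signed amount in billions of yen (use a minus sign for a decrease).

-¥1423.17 billion

FX sale ¥465 billion: reserves −¥465B, deposits 0.
Currency withdrawal ¥427 billion: reserves −¥427B, deposits −¥427B.
Discount-window repayment ¥348 billion: reserves −¥348B, deposits 0.
Government account inflow ¥367.5 billion: reserves −¥367.5B, deposits −¥367.5B.
Asset purchase (from non-banks) ¥85 billion: reserves +¥85B, deposits +¥85B.
Totals: Δreserves = −¥1522.5B, Δdeposits = −¥709.5B.
Δrequired reserves = 14% × −¥709.5B = −¥99.33B.
Δexcess reserves = Δreserves − Δrequired = −¥1522.5B − (−¥99.33B) = -¥1423.17 billion.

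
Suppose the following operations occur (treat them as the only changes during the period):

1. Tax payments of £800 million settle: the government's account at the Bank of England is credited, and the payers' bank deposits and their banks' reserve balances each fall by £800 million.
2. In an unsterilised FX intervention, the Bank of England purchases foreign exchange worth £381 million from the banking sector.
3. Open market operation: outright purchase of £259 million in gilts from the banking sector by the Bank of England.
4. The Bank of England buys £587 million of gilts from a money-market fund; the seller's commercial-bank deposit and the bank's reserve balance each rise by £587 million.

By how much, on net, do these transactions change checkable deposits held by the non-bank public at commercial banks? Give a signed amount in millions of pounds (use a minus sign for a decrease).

Bank of England balance sheet:
  Assets:      Securities +£846M, Foreign assets +£381M
  Liabilities: Bank reserves +£427M, Government deposits +£800M
Commercial banking system:
  Assets:      Reserves at CB +£427M, Securities −£259M, Foreign assets −£381M
  Liabilities: Checkable deposits −£213M
So the change in checkable deposits held by the non-bank public at commercial banks is -£213 million.

-£213 million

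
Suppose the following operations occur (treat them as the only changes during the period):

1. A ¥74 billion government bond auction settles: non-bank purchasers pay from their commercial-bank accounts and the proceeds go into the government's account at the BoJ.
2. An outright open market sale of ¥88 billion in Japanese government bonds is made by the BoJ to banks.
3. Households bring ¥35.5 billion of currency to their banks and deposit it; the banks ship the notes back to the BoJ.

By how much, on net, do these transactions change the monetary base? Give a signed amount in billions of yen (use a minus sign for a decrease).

-¥162 billion

BoJ balance sheet:
  Assets:      Securities −¥88B
  Liabilities: Bank reserves −¥126.5B, Currency in circulation −¥35.5B, Government deposits +¥74B
Commercial banking system:
  Assets:      Reserves at CB −¥126.5B, Securities +¥88B
  Liabilities: Checkable deposits −¥38.5B
Monetary base = currency + reserves: −¥35.5B + (−¥126.5B) = -¥162 billion.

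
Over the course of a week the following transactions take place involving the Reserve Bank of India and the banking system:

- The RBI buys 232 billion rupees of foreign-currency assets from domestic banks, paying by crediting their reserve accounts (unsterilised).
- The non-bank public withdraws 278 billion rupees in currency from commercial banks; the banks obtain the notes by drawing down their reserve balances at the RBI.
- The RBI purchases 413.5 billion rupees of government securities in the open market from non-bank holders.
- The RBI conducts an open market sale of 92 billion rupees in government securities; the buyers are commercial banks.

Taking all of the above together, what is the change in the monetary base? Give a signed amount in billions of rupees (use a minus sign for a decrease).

+553.5 billion

RBI balance sheet:
  Assets:      Securities +321.5B, Foreign assets +232B
  Liabilities: Bank reserves +275.5B, Currency in circulation +278B
Monetary base = currency + reserves: +278B + (+275.5B) = +553.5 billion.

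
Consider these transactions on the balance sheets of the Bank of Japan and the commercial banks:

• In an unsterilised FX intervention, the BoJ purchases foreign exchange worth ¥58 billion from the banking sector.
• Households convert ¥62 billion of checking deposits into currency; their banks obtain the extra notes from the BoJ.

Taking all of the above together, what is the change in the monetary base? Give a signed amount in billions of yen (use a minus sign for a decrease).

+¥58 billion

BoJ balance sheet:
  Assets:      Foreign assets +¥58B
  Liabilities: Bank reserves −¥4B, Currency in circulation +¥62B
Commercial banking system:
  Assets:      Reserves at CB −¥4B, Foreign assets −¥58B
  Liabilities: Checkable deposits −¥62B
Monetary base = currency + reserves: +¥62B + (−¥4B) = +¥58 billion.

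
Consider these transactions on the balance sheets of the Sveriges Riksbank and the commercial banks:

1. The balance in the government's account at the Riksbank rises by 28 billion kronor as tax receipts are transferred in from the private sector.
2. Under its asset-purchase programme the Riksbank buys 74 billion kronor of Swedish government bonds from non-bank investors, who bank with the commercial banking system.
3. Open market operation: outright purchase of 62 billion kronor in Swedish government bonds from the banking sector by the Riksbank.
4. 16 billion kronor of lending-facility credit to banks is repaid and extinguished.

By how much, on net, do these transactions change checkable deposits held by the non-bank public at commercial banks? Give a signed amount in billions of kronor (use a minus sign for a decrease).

+46 billion

Government account inflow 28 billion kronor: non-bank counterparties' bank balances fall → −28B.
Asset purchase (from non-banks) 74 billion kronor: non-bank counterparties' bank balances rise → +74B.
OMO purchase (from banks) 62 billion kronor: the counterparty is a bank, so public deposits are unchanged → 0.
Discount-window repayment 16 billion kronor: the counterparty is a bank, so public deposits are unchanged → 0.
Net: −28 + 74 + 0 + 0 = +46 billion.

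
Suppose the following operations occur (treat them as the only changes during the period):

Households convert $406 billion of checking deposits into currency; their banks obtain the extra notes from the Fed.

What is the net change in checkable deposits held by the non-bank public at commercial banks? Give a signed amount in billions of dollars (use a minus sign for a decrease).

Currency withdrawal $406 billion: non-bank counterparties' bank balances fall → −$406B.

-$406 billion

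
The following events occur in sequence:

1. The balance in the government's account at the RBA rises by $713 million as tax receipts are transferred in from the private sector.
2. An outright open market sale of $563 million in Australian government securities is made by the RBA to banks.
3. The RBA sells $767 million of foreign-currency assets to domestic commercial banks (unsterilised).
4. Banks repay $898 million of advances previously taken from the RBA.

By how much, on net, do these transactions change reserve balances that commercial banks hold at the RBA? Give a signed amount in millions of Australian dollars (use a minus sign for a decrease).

-$2941 million

Government account inflow $713 million: funds move from bank reserves into the government account → −$713M.
OMO sale (to banks) $563 million: the buying banks pay out of their reserve balances → −$563M.
FX sale $767 million: the buying banks pay out of their reserve balances → −$767M.
Discount-window repayment $898 million: repayment is debited from reserves → −$898M.
Net: −713 − 563 − 767 − 898 = -$2941 million.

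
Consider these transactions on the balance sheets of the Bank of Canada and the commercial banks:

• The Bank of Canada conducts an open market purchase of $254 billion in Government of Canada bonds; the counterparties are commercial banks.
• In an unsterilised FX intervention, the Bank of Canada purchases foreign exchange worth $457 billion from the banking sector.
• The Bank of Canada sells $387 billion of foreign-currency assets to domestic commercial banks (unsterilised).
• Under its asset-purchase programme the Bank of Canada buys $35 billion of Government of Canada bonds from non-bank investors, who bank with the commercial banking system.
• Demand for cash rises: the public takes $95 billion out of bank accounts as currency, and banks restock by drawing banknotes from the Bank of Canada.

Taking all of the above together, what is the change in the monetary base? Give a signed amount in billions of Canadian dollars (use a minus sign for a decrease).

OMO purchase (from banks) $254 billion: Bank of Canada balance sheet expands → +$254B.
FX purchase $457 billion: Bank of Canada balance sheet expands → +$457B.
FX sale $387 billion: Bank of Canada balance sheet contracts → −$387B.
Asset purchase (from non-banks) $35 billion: Bank of Canada balance sheet expands → +$35B.
Currency withdrawal $95 billion: just a shift between currency and reserves — both are base money → 0.
Net: 254 + 457 − 387 + 35 + 0 = +$359 billion.

+$359 billion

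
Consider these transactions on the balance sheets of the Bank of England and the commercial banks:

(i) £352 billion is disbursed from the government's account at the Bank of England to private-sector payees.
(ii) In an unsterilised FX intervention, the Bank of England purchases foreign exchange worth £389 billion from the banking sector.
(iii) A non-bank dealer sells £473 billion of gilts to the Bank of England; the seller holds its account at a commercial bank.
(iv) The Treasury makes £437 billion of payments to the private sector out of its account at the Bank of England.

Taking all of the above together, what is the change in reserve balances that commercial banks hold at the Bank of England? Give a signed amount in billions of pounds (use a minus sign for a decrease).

Government spending £352 billion: government payments flow into bank reserve accounts → +£352B.
FX purchase £389 billion: the Bank of England pays by crediting reserve accounts → +£389B.
Asset purchase (from non-banks) £473 billion: the Bank of England pays by crediting reserve accounts → +£473B.
Government spending £437 billion: government payments flow into bank reserve accounts → +£437B.
Net: 352 + 389 + 473 + 437 = +£1651 billion.

+£1651 billion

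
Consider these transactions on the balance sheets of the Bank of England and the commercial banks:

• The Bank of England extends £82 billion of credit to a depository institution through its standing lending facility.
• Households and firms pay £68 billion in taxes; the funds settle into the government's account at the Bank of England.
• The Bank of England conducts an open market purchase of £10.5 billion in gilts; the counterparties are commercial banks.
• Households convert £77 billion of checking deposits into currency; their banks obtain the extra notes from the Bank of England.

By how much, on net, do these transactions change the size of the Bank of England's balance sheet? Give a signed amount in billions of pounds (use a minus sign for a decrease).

+£92.5 billion

Bank of England balance sheet:
  Assets:      Securities +£10.5B, Loans to banks +£82B
  Liabilities: Bank reserves −£52.5B, Currency in circulation +£77B, Government deposits +£68B
Commercial banking system:
  Assets:      Reserves at CB −£52.5B, Securities −£10.5B
  Liabilities: Checkable deposits −£145B, Borrowings from CB +£82B
Change in total Bank of England assets = +£92.5 billion.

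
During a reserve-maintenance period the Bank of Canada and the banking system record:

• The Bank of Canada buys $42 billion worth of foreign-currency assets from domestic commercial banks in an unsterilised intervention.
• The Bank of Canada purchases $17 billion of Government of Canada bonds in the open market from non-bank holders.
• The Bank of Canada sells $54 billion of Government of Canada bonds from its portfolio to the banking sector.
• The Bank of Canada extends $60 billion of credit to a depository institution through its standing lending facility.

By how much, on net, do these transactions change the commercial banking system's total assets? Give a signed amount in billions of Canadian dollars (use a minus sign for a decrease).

+$77 billion

FX purchase $42 billion: just an asset swap on bank balance sheets → 0.
Asset purchase (from non-banks) $17 billion: bank balance sheets expand → +$17B.
OMO sale (to banks) $54 billion: just an asset swap on bank balance sheets → 0.
Discount-window loan $60 billion: bank balance sheets expand → +$60B.
Net: 0 + 17 + 0 + 60 = +$77 billion.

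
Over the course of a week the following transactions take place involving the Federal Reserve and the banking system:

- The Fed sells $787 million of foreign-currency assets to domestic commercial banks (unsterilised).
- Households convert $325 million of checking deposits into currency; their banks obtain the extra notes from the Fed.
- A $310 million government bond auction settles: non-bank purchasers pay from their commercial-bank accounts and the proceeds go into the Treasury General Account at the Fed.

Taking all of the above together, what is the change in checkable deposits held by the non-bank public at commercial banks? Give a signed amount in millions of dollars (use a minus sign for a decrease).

Fed balance sheet:
  Assets:      Foreign assets −$787M
  Liabilities: Bank reserves −$1422M, Currency in circulation +$325M, Government deposits +$310M
Commercial banking system:
  Assets:      Reserves at CB −$1422M, Foreign assets +$787M
  Liabilities: Checkable deposits −$635M
So the change in checkable deposits held by the non-bank public at commercial banks is -$635 million.

-$635 million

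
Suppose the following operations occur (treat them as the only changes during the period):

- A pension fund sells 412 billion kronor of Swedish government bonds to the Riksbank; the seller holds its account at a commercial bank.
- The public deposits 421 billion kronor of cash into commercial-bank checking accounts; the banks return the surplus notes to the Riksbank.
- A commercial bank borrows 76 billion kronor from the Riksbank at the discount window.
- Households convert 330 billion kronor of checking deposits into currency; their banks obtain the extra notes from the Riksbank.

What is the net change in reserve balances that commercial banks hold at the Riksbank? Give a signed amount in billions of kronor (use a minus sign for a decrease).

+579 billion

Asset purchase (from non-banks) 412 billion kronor: the Riksbank pays by crediting reserve accounts → +412B.
Currency deposit 421 billion kronor: returned notes are swapped for reserve credit → +421B.
Discount-window loan 76 billion kronor: the loan is credited to the bank's reserve account → +76B.
Currency withdrawal 330 billion kronor: banks swap reserves for currency → −330B.
Net: 412 + 421 + 76 − 330 = +579 billion.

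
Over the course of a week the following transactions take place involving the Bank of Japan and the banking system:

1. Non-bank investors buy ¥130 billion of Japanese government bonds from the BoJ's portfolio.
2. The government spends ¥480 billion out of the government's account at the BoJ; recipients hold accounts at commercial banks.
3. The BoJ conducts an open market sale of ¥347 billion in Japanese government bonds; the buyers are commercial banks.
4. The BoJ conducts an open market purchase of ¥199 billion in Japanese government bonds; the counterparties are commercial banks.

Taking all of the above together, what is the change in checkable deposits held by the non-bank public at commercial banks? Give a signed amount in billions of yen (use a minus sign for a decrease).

+¥350 billion

BoJ balance sheet:
  Assets:      Securities −¥278B
  Liabilities: Bank reserves +¥202B, Government deposits −¥480B
Commercial banking system:
  Assets:      Reserves at CB +¥202B, Securities +¥148B
  Liabilities: Checkable deposits +¥350B
So the change in checkable deposits held by the non-bank public at commercial banks is +¥350 billion.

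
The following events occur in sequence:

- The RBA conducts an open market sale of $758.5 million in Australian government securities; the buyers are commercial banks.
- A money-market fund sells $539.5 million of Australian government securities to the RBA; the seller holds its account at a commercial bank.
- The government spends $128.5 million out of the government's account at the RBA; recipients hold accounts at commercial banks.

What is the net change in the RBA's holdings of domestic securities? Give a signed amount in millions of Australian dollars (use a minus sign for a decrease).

-$219 million

RBA balance sheet:
  Assets:      Securities −$219M
  Liabilities: Bank reserves −$90.5M, Government deposits −$128.5M
So the change in the RBA's holdings of domestic securities is -$219 million.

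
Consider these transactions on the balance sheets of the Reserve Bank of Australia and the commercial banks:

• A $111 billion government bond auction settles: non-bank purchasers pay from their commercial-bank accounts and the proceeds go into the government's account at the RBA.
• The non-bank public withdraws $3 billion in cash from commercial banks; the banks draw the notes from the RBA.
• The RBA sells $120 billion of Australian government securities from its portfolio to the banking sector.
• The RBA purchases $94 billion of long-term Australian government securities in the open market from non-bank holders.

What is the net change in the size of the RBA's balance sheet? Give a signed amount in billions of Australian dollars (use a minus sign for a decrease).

Government account inflow $111 billion: only the composition of liabilities changes → 0.
Currency withdrawal $3 billion: only the composition of liabilities changes → 0.
OMO sale (to banks) $120 billion: an RBA asset is shed → −$120B.
Asset purchase (from non-banks) $94 billion: an RBA asset is acquired → +$94B.
Net: 0 + 0 − 120 + 94 = -$26 billion.

-$26 billion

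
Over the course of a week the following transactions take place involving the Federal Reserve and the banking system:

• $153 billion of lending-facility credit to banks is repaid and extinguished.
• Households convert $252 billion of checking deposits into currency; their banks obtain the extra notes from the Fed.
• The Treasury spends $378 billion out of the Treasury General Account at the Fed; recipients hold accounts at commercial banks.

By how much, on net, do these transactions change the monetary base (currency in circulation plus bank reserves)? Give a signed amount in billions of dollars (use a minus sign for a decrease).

+$225 billion

Discount-window repayment $153 billion: Fed balance sheet contracts → −$153B.
Currency withdrawal $252 billion: just a shift between currency and reserves — both are base money → 0.
Government spending $378 billion: a non-base liability converts back to reserves → +$378B.
Net: −153 + 0 + 378 = +$225 billion.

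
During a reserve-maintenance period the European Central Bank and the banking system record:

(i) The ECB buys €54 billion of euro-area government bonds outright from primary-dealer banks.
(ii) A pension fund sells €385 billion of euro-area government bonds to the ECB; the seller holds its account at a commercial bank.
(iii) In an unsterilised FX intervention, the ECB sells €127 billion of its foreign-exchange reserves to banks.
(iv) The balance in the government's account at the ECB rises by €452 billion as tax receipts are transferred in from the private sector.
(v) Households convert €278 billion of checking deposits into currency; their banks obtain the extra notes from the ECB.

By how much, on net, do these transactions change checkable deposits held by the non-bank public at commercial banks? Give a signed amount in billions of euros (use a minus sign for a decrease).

OMO purchase (from banks) €54 billion: the counterparty is a bank, so public deposits are unchanged → 0.
Asset purchase (from non-banks) €385 billion: non-bank counterparties' bank balances rise → +€385B.
FX sale €127 billion: the counterparty is a bank, so public deposits are unchanged → 0.
Government account inflow €452 billion: non-bank counterparties' bank balances fall → −€452B.
Currency withdrawal €278 billion: non-bank counterparties' bank balances fall → −€278B.
Net: 0 + 385 + 0 − 452 − 278 = -€345 billion.

-€345 billion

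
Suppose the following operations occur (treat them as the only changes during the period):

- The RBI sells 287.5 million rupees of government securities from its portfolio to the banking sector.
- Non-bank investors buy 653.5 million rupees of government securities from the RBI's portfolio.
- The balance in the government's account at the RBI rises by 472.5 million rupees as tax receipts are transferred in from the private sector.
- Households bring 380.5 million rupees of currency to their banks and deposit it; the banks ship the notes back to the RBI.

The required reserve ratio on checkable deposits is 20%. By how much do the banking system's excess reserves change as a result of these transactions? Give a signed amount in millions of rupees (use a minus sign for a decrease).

OMO sale (to banks) 287.5 million rupees: reserves −287.5M, deposits 0.
Asset sale (to non-banks) 653.5 million rupees: reserves −653.5M, deposits −653.5M.
Government account inflow 472.5 million rupees: reserves −472.5M, deposits −472.5M.
Currency deposit 380.5 million rupees: reserves +380.5M, deposits +380.5M.
Totals: Δreserves = −1033M, Δdeposits = −745.5M.
Δrequired reserves = 20% × −745.5M = −149.1M.
Δexcess reserves = Δreserves − Δrequired = −1033M − (−149.1M) = -883.9 million.

-883.9 million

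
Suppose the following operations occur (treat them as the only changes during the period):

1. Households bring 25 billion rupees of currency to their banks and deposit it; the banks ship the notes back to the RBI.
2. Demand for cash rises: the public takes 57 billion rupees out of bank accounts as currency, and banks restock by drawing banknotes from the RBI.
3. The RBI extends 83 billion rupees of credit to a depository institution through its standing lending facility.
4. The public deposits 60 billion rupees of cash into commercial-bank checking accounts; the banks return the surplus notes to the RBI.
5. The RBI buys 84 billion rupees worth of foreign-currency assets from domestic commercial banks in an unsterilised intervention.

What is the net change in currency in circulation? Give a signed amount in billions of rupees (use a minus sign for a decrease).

Currency deposit 25 billion rupees: notes return to the central bank → −25B.
Currency withdrawal 57 billion rupees: notes leave the central bank → +57B.
Discount-window loan 83 billion rupees: no currency enters or leaves circulation → 0.
Currency deposit 60 billion rupees: notes return to the central bank → −60B.
FX purchase 84 billion rupees: no currency enters or leaves circulation → 0.
Net: −25 + 57 + 0 − 60 + 0 = -28 billion.

-28 billion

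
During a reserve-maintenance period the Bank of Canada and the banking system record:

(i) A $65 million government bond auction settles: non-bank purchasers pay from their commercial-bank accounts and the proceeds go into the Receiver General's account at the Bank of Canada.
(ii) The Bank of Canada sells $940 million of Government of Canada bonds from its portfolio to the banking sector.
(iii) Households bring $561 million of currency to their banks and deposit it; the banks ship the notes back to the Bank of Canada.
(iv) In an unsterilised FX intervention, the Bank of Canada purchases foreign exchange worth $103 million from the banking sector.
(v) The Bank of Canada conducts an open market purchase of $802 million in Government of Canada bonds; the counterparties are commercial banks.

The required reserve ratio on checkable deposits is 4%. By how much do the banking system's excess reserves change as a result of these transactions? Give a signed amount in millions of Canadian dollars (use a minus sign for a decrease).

+$441.16 million

Government account inflow $65 million: reserves −$65M, deposits −$65M.
OMO sale (to banks) $940 million: reserves −$940M, deposits 0.
Currency deposit $561 million: reserves +$561M, deposits +$561M.
FX purchase $103 million: reserves +$103M, deposits 0.
OMO purchase (from banks) $802 million: reserves +$802M, deposits 0.
Totals: Δreserves = +$461M, Δdeposits = +$496M.
Δrequired reserves = 4% × +$496M = +$19.84M.
Δexcess reserves = Δreserves − Δrequired = +$461M − (+$19.84M) = +$441.16 million.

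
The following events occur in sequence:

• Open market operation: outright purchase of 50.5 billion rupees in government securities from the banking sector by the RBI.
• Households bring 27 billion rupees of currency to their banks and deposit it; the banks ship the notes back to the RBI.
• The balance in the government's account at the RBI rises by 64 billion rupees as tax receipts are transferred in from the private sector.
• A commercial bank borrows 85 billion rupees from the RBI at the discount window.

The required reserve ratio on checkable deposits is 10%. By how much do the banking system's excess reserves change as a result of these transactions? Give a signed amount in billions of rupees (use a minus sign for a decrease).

+102.2 billion

OMO purchase (from banks) 50.5 billion rupees: reserves +50.5B, deposits 0.
Currency deposit 27 billion rupees: reserves +27B, deposits +27B.
Government account inflow 64 billion rupees: reserves −64B, deposits −64B.
Discount-window loan 85 billion rupees: reserves +85B, deposits 0.
Totals: Δreserves = +98.5B, Δdeposits = −37B.
Δrequired reserves = 10% × −37B = −3.7B.
Δexcess reserves = Δreserves − Δrequired = +98.5B − (−3.7B) = +102.2 billion.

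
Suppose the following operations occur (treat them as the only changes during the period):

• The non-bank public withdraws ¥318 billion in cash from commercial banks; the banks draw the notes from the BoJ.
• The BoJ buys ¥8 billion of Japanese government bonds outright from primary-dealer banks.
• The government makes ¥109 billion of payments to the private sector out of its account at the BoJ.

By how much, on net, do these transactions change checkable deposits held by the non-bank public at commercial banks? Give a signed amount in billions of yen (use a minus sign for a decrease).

Currency withdrawal ¥318 billion: non-bank counterparties' bank balances fall → −¥318B.
OMO purchase (from banks) ¥8 billion: the counterparty is a bank, so public deposits are unchanged → 0.
Government spending ¥109 billion: non-bank counterparties' bank balances rise → +¥109B.
Net: −318 + 0 + 109 = -¥209 billion.

-¥209 billion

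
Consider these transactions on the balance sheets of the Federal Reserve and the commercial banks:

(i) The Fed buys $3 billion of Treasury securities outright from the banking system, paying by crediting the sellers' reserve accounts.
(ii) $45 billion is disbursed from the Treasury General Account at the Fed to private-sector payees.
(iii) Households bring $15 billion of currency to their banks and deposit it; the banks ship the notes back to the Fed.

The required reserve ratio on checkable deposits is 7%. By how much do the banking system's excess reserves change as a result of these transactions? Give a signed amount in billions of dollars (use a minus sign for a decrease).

+$58.8 billion

OMO purchase (from banks) $3 billion: reserves +$3B, deposits 0.
Government spending $45 billion: reserves +$45B, deposits +$45B.
Currency deposit $15 billion: reserves +$15B, deposits +$15B.
Totals: Δreserves = +$63B, Δdeposits = +$60B.
Δrequired reserves = 7% × +$60B = +$4.2B.
Δexcess reserves = Δreserves − Δrequired = +$63B − (+$4.2B) = +$58.8 billion.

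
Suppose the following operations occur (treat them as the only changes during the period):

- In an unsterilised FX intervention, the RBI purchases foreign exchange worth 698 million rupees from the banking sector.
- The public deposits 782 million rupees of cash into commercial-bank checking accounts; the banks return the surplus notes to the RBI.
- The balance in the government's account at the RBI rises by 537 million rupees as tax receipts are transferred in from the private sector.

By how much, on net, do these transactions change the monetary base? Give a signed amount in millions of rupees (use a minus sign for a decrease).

FX purchase 698 million rupees: RBI balance sheet expands → +698M.
Currency deposit 782 million rupees: just a shift between currency and reserves — both are base money → 0.
Government account inflow 537 million rupees: reserves shift to a non-base liability → −537M.
Net: 698 + 0 − 537 = +161 million.

+161 million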